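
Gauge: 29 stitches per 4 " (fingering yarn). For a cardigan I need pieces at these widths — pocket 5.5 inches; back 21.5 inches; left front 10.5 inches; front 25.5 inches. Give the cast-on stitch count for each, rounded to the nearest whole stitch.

Rate = 29/4 = 7.25 sts per in.
pocket: 5.5 × 7.25 = 39.88 → 40.
back: 21.5 × 7.25 = 155.88 → 156.
left front: 10.5 × 7.25 = 76.12 → 76.
front: 25.5 × 7.25 = 184.88 → 185.

pocket 40; back 156; left front 76; front 185.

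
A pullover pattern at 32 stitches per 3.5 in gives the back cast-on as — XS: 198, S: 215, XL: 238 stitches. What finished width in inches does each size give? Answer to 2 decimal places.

XS 21.66 inches; S 23.52 inches; XL 26.03 inches.

32/3.5 = 9.143 sts per in.
XS: 198 / 9.143 = 21.656 → 21.66 in.
S: 215 / 9.143 = 23.516 → 23.52 in.
XL: 238 / 9.143 = 26.031 → 26.03 in.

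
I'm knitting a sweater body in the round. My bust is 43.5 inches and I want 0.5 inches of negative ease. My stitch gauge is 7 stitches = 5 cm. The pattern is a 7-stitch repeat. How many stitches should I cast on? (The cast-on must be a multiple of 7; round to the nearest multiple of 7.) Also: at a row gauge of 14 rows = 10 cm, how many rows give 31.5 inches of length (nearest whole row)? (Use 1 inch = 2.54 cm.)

Finished = 43.5 − 0.5 = 43 inches.
43 inches × 2.54 = 109.22 cm.
7/5 = 1.4 sts per cm; 109.22 × 1.4 = 152.91 sts.
Nearest multiple of 7 → 154.
31.5 inches = 80.01 cm; × 1.4 = 112.01 → 112 rows.

Cast on 154 stitches; work 112 rows.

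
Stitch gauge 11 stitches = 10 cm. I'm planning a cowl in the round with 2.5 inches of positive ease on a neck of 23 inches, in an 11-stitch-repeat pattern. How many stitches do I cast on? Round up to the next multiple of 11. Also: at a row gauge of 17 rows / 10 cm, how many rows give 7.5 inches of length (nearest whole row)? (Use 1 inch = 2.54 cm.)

Cast on 77 stitches; work 32 rows.

Finished = 23 + 2.5 = 25.5 inches.
25.5 inches × 2.54 = 64.77 cm.
11/10 = 1.1 sts per cm; 64.77 × 1.1 = 71.25 sts.
Next multiple of 11 → 77.
7.5 inches = 19.05 cm; × 1.7 = 32.38 → 32 rows.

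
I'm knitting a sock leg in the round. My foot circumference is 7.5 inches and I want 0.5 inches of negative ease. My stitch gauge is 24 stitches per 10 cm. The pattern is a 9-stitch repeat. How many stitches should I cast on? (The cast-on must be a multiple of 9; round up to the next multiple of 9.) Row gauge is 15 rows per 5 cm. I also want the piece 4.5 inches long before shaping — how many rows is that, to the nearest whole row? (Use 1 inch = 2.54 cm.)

Cast on 45 stitches; work 34 rows.

Finished = 7.5 − 0.5 = 7 inches.
7 inches × 2.54 = 17.78 cm.
24/10 = 2.4 sts per cm; 17.78 × 2.4 = 42.67 sts.
Next multiple of 9 → 45.
4.5 inches = 11.43 cm; × 3 = 34.29 → 34 rows.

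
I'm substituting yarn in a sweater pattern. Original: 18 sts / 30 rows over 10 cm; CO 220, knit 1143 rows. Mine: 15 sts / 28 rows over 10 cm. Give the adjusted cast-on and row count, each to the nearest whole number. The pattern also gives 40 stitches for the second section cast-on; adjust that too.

Cast on 183 stitches; work 1067 rows; second section cast-on 33 stitches.

Stitches: 220 × 15/18 = 183.33 → 183.
Rows: 1143 × 28/30 = 1066.80 → 1067.
second section cast-on: 40 × 15/18 = 33.33 → 33.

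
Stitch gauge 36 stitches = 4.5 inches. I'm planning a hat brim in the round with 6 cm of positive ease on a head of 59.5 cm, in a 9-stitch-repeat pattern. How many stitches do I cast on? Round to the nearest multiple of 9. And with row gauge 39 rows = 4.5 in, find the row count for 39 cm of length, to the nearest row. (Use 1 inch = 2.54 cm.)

Cast on 207 stitches; work 133 rows.

Finished = 59.5 + 6 = 65.5 cm.
65.5 cm × 1/2.54 = 25.79 inches.
36/4.5 = 8 sts per in; 25.79 × 8 = 206.30 sts.
Nearest multiple of 9 → 207.
39 cm = 15.35 inches; × 8.667 = 133.07 → 133 rows.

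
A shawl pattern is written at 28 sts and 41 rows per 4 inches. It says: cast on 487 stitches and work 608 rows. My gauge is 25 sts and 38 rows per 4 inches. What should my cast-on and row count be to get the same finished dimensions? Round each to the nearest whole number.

Stitches: 487 × 25/28 = 434.82 → 435.
Rows: 608 × 38/41 = 563.51 → 564.

Cast on 435 stitches; work 564 rows.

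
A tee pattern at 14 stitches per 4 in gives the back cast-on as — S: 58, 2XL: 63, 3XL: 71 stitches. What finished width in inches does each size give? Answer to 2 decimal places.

14/4 = 3.5 sts per in.
S: 58 / 3.5 = 16.571 → 16.57 in.
2XL: 63 / 3.5 = 18.000 → 18.00 in.
3XL: 71 / 3.5 = 20.286 → 20.29 in.

S 16.57 inches; 2XL 18.00 inches; 3XL 20.29 inches.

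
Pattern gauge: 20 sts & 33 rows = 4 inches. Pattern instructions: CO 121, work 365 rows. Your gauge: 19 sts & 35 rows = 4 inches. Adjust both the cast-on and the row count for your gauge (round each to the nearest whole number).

Stitches: 121 × 19/20 = 114.95 → 115.
Rows: 365 × 35/33 = 387.12 → 387.

Cast on 115 stitches; work 387 rows.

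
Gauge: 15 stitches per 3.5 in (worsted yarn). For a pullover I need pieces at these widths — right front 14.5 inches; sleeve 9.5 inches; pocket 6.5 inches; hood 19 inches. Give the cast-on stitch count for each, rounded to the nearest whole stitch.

right front 62; sleeve 41; pocket 28; hood 81.

Rate = 15/3.5 = 4.286 sts per in.
right front: 14.5 × 4.286 = 62.14 → 62.
sleeve: 9.5 × 4.286 = 40.71 → 41.
pocket: 6.5 × 4.286 = 27.86 → 28.
hood: 19 × 4.286 = 81.43 → 81.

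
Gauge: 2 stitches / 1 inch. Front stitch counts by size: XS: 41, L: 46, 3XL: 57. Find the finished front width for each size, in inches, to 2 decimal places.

2/1 = 2 sts per in.
XS: 41 / 2 = 20.500 → 20.50 in.
L: 46 / 2 = 23.000 → 23.00 in.
3XL: 57 / 2 = 28.500 → 28.50 in.

XS 20.50 inches; L 23.00 inches; 3XL 28.50 inches.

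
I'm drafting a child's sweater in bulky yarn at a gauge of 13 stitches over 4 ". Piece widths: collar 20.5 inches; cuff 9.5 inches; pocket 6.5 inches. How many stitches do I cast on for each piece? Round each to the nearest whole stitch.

Rate = 13/4 = 3.25 sts per in.
collar: 20.5 × 3.25 = 66.62 → 67.
cuff: 9.5 × 3.25 = 30.88 → 31.
pocket: 6.5 × 3.25 = 21.12 → 21.

collar 67; cuff 31; pocket 21.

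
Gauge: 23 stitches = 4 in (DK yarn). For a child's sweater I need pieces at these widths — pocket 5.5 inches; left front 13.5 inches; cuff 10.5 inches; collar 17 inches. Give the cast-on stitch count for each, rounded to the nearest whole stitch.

Rate = 23/4 = 5.75 sts per in.
pocket: 5.5 × 5.75 = 31.62 → 32.
left front: 13.5 × 5.75 = 77.62 → 78.
cuff: 10.5 × 5.75 = 60.38 → 60.
collar: 17 × 5.75 = 97.75 → 98.

pocket 32; left front 78; cuff 60; collar 98.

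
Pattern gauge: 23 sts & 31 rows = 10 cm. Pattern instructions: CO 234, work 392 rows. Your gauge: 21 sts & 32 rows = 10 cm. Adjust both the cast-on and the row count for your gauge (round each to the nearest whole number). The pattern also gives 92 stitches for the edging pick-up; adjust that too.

Stitches: 234 × 21/23 = 213.65 → 214.
Rows: 392 × 32/31 = 404.65 → 405.
edging pick-up: 92 × 21/23 = 84.00 → 84.

Cast on 214 stitches; work 405 rows; edging pick-up 84 stitches.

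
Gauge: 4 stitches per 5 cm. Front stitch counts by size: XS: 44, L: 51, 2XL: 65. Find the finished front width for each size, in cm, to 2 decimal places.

4/5 = 0.8 sts per cm.
XS: 44 / 0.8 = 55.000 → 55.00 cm.
L: 51 / 0.8 = 63.750 → 63.75 cm.
2XL: 65 / 0.8 = 81.250 → 81.25 cm.

XS 55.00 cm; L 63.75 cm; 2XL 81.25 cm.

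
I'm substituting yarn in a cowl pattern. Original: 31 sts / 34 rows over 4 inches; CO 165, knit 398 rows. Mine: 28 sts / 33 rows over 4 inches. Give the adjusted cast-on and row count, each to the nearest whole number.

Stitches: 165 × 28/31 = 149.03 → 149.
Rows: 398 × 33/34 = 386.29 → 386.

Cast on 149 stitches; work 386 rows.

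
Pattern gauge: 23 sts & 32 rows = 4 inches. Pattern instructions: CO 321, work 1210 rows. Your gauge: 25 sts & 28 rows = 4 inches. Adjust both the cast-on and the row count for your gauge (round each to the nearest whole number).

Cast on 349 stitches; work 1059 rows.

Stitches: 321 × 25/23 = 348.91 → 349.
Rows: 1210 × 28/32 = 1058.75 → 1059.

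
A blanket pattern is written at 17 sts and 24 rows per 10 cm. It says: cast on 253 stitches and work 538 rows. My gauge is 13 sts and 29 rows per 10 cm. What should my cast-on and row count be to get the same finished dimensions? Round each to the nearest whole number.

Stitches: 253 × 13/17 = 193.47 → 193.
Rows: 538 × 29/24 = 650.08 → 650.

Cast on 193 stitches; work 650 rows.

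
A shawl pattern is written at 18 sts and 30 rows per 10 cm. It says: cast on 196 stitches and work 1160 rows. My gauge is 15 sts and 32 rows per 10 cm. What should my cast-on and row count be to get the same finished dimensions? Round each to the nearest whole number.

Cast on 163 stitches; work 1237 rows.

Stitches: 196 × 15/18 = 163.33 → 163.
Rows: 1160 × 32/30 = 1237.33 → 1237.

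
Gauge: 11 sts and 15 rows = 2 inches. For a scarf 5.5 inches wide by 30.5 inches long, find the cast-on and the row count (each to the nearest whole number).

Cast on 30 stitches and work 229 rows.

Stitch gauge = 11/2 = 5.5 sts/in; 5.5 × 5.5 = 30.25 → 30 sts.
Row gauge = 15/2 = 7.5 rows/in; 30.5 × 7.5 = 228.75 → 229 rows.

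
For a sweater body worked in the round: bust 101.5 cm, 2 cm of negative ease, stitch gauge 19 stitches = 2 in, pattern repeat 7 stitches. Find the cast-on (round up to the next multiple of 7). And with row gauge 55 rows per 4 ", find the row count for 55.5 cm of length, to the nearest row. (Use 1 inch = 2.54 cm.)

Finished = 101.5 − 2 = 99.5 cm.
99.5 cm × 1/2.54 = 39.17 inches.
19/2 = 9.5 sts per in; 39.17 × 9.5 = 372.15 sts.
Next multiple of 7 → 378.
55.5 cm = 21.85 inches; × 13.75 = 300.44 → 300 rows.

Cast on 378 stitches; work 300 rows.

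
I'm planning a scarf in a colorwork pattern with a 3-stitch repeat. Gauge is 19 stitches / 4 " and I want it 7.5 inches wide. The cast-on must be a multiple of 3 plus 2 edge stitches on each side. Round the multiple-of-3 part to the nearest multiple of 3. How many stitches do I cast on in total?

19 / 4 = 4.75 sts per inch.
7.5 × 4.75 = 35.62 sts.
Less 4 edge sts → 31.62 for the repeat.
Nearest multiple of 3: 33.
Add back 4 edge sts → 37.

CO 37 sts.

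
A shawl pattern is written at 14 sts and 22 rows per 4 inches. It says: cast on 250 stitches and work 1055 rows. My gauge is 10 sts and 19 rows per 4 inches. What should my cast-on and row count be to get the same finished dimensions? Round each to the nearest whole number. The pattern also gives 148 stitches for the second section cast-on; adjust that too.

Cast on 179 stitches; work 911 rows; second section cast-on 106 stitches.

Stitches: 250 × 10/14 = 178.57 → 179.
Rows: 1055 × 19/22 = 911.14 → 911.
second section cast-on: 148 × 10/14 = 105.71 → 106.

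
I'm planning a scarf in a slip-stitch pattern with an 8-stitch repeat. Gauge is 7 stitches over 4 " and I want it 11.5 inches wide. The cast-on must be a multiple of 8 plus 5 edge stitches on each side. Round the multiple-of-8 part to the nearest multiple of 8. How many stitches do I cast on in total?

7 / 4 = 1.75 sts per inch.
11.5 × 1.75 = 20.12 sts.
Less 10 edge sts → 10.12 for the repeat.
Nearest multiple of 8: 8.
Add back 10 edge sts → 18.

CO 18 sts.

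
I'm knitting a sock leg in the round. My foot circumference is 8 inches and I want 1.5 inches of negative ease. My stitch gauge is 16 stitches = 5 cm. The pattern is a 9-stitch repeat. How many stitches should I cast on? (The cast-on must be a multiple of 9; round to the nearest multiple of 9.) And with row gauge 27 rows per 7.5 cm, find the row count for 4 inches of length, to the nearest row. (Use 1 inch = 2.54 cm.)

Cast on 54 stitches; work 37 rows.

Finished = 8 − 1.5 = 6.5 inches.
6.5 inches × 2.54 = 16.51 cm.
16/5 = 3.2 sts per cm; 16.51 × 3.2 = 52.83 sts.
Nearest multiple of 9 → 54.
4 inches = 10.16 cm; × 3.6 = 36.58 → 37 rows.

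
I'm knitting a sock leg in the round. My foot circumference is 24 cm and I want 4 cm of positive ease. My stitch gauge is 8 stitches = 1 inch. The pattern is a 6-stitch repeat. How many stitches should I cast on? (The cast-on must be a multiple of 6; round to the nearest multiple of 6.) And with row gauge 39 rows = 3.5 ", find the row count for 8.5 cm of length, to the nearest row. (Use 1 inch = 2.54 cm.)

Cast on 90 stitches; work 37 rows.

Finished = 24 + 4 = 28 cm.
28 cm × 1/2.54 = 11.02 inches.
8/1 = 8 sts per in; 11.02 × 8 = 88.19 sts.
Nearest multiple of 6 → 90.
8.5 cm = 3.35 inches; × 11.143 = 37.29 → 37 rows.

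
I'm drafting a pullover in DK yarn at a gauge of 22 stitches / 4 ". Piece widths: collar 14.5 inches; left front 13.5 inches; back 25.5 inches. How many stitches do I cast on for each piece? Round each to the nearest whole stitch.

Rate = 22/4 = 5.5 sts per in.
collar: 14.5 × 5.5 = 79.75 → 80.
left front: 13.5 × 5.5 = 74.25 → 74.
back: 25.5 × 5.5 = 140.25 → 140.

collar 80; left front 74; back 140.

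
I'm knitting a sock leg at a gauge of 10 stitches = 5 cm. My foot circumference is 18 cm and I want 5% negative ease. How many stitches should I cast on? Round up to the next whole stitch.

Finished = 18 × 0.95 = 17.10 cm.
10 / 5 = 2 sts per cm.
17.10 × 2 = 34.20 sts.
→ 35 sts.

CO 35 sts.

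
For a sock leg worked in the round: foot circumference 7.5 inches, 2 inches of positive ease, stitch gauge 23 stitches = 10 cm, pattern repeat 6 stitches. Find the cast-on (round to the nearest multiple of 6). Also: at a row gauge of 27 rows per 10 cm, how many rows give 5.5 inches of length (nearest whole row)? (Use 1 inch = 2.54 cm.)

Finished = 7.5 + 2 = 9.5 inches.
9.5 inches × 2.54 = 24.13 cm.
23/10 = 2.3 sts per cm; 24.13 × 2.3 = 55.50 sts.
Nearest multiple of 6 → 54.
5.5 inches = 13.97 cm; × 2.7 = 37.72 → 38 rows.

Cast on 54 stitches; work 38 rows.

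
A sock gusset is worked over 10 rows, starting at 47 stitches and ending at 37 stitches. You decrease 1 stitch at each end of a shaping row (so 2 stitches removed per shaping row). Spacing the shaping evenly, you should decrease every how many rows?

Decrease every 2nd row.

Stitches to remove: |37 − 47| = 10.
Shaping rows needed: 10 / 2 = 5.
10 rows / 5 = every 2 rows.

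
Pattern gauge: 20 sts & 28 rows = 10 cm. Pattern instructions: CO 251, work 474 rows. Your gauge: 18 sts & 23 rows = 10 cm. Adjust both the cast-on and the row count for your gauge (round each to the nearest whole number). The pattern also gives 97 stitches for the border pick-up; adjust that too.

Stitches: 251 × 18/20 = 225.90 → 226.
Rows: 474 × 23/28 = 389.36 → 389.
border pick-up: 97 × 18/20 = 87.30 → 87.

Cast on 226 stitches; work 389 rows; border pick-up 87 stitches.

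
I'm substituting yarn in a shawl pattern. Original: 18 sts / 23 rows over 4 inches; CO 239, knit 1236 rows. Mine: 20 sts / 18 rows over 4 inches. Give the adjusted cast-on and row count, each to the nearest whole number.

Stitches: 239 × 20/18 = 265.56 → 266.
Rows: 1236 × 18/23 = 967.30 → 967.

Cast on 266 stitches; work 967 rows.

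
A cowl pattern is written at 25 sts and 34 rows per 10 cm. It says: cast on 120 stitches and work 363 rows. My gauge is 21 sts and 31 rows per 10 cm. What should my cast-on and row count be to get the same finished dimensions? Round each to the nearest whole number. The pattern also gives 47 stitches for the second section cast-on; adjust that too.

Cast on 101 stitches; work 331 rows; second section cast-on 39 stitches.

Stitches: 120 × 21/25 = 100.80 → 101.
Rows: 363 × 31/34 = 330.97 → 331.
second section cast-on: 47 × 21/25 = 39.48 → 39.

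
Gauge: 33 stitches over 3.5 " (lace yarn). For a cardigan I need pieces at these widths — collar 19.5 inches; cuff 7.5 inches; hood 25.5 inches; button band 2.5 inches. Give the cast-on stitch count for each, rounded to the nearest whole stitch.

Rate = 33/3.5 = 9.429 sts per in.
collar: 19.5 × 9.429 = 183.86 → 184.
cuff: 7.5 × 9.429 = 70.71 → 71.
hood: 25.5 × 9.429 = 240.43 → 240.
button band: 2.5 × 9.429 = 23.57 → 24.

collar 184; cuff 71; hood 240; button band 24.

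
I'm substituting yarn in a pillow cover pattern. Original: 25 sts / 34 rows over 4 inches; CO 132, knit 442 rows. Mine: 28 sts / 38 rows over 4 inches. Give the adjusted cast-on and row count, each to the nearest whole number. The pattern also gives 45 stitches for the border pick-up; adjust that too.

Cast on 148 stitches; work 494 rows; border pick-up 50 stitches.

Stitches: 132 × 28/25 = 147.84 → 148.
Rows: 442 × 38/34 = 494.00 → 494.
border pick-up: 45 × 28/25 = 50.40 → 50.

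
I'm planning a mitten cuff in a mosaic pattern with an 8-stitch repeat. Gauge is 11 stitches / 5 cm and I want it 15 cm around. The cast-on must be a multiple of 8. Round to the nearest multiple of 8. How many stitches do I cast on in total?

11 / 5 = 2.2 sts per cm.
15 × 2.2 = 33.00 sts.
Nearest multiple of 8: 32.

CO 32 sts.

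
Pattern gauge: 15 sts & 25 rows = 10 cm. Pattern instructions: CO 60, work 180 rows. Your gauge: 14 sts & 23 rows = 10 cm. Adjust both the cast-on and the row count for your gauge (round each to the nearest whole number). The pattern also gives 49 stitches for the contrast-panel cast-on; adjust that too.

Cast on 56 stitches; work 166 rows; contrast-panel cast-on 46 stitches.

Stitches: 60 × 14/15 = 56.00 → 56.
Rows: 180 × 23/25 = 165.60 → 166.
contrast-panel cast-on: 49 × 14/15 = 45.73 → 46.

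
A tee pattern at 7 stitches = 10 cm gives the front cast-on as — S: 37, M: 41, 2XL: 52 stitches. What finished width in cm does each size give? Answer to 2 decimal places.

S 52.86 cm; M 58.57 cm; 2XL 74.29 cm.

7/10 = 0.7 sts per cm.
S: 37 / 0.7 = 52.857 → 52.86 cm.
M: 41 / 0.7 = 58.571 → 58.57 cm.
2XL: 52 / 0.7 = 74.286 → 74.29 cm.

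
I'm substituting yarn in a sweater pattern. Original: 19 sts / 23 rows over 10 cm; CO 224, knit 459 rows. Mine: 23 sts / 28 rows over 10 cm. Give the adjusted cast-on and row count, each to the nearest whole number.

Cast on 271 stitches; work 559 rows.

Stitches: 224 × 23/19 = 271.16 → 271.
Rows: 459 × 28/23 = 558.78 → 559.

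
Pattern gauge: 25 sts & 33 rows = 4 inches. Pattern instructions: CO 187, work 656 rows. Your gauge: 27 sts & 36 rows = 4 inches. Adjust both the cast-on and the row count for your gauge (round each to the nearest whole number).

Stitches: 187 × 27/25 = 201.96 → 202.
Rows: 656 × 36/33 = 715.64 → 716.

Cast on 202 stitches; work 716 rows.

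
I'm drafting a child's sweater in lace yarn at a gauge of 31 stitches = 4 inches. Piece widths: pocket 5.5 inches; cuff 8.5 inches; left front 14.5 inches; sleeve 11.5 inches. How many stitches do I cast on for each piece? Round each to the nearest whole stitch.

Rate = 31/4 = 7.75 sts per in.
pocket: 5.5 × 7.75 = 42.62 → 43.
cuff: 8.5 × 7.75 = 65.88 → 66.
left front: 14.5 × 7.75 = 112.38 → 112.
sleeve: 11.5 × 7.75 = 89.12 → 89.

pocket 43; cuff 66; left front 112; sleeve 89.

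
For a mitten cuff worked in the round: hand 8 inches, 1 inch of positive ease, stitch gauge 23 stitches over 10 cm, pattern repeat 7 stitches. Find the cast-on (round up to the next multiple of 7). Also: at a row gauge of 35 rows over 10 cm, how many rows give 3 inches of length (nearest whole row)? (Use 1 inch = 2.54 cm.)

Finished = 8 + 1 = 9 inches.
9 inches × 2.54 = 22.86 cm.
23/10 = 2.3 sts per cm; 22.86 × 2.3 = 52.58 sts.
Next multiple of 7 → 56.
3 inches = 7.62 cm; × 3.5 = 26.67 → 27 rows.

Cast on 56 stitches; work 27 rows.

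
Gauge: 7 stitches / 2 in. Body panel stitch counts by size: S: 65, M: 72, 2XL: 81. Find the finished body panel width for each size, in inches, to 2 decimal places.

S 18.57 inches; M 20.57 inches; 2XL 23.14 inches.

7/2 = 3.5 sts per in.
S: 65 / 3.5 = 18.571 → 18.57 in.
M: 72 / 3.5 = 20.571 → 20.57 in.
2XL: 81 / 3.5 = 23.143 → 23.14 in.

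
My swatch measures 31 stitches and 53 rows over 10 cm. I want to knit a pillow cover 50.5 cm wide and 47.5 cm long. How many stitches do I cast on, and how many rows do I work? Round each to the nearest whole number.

Cast on 157 stitches and work 252 rows.

Stitch gauge = 31/10 = 3.1 sts/cm; 50.5 × 3.1 = 156.55 → 157 sts.
Row gauge = 53/10 = 5.3 rows/cm; 47.5 × 5.3 = 251.75 → 252 rows.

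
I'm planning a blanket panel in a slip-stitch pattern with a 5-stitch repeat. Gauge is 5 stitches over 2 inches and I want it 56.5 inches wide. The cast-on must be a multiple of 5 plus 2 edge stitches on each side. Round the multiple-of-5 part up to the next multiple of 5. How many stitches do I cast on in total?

5 / 2 = 2.5 sts per inch.
56.5 × 2.5 = 141.25 sts.
Less 4 edge sts → 137.25 for the repeat.
Next multiple of 5: 140.
Add back 4 edge sts → 144.

144 stitches.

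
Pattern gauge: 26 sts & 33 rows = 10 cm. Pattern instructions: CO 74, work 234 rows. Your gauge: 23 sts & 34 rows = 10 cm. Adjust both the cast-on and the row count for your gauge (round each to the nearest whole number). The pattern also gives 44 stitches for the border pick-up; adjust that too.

Cast on 65 stitches; work 241 rows; border pick-up 39 stitches.

Stitches: 74 × 23/26 = 65.46 → 65.
Rows: 234 × 34/33 = 241.09 → 241.
border pick-up: 44 × 23/26 = 38.92 → 39.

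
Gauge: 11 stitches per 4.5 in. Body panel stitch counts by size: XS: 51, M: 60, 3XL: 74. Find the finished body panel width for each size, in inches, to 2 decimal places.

XS 20.86 inches; M 24.55 inches; 3XL 30.27 inches.

11/4.5 = 2.444 sts per in.
XS: 51 / 2.444 = 20.864 → 20.86 in.
M: 60 / 2.444 = 24.545 → 24.55 in.
3XL: 74 / 2.444 = 30.273 → 30.27 in.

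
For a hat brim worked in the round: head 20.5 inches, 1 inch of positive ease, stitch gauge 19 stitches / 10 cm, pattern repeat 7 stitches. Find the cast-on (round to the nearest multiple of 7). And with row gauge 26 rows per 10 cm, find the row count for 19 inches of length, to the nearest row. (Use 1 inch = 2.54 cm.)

Cast on 105 stitches; work 125 rows.

Finished = 20.5 + 1 = 21.5 inches.
21.5 inches × 2.54 = 54.61 cm.
19/10 = 1.9 sts per cm; 54.61 × 1.9 = 103.76 sts.
Nearest multiple of 7 → 105.
19 inches = 48.26 cm; × 2.6 = 125.48 → 125 rows.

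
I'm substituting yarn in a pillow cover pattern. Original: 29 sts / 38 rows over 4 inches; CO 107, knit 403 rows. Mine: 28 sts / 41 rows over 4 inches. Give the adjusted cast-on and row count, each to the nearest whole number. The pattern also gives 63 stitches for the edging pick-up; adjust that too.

Cast on 103 stitches; work 435 rows; edging pick-up 61 stitches.

Stitches: 107 × 28/29 = 103.31 → 103.
Rows: 403 × 41/38 = 434.82 → 435.
edging pick-up: 63 × 28/29 = 60.83 → 61.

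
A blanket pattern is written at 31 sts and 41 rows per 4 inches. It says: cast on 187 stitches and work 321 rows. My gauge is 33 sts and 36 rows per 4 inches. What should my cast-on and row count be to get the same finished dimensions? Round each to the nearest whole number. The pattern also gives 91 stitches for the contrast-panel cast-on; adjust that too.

Cast on 199 stitches; work 282 rows; contrast-panel cast-on 97 stitches.

Stitches: 187 × 33/31 = 199.06 → 199.
Rows: 321 × 36/41 = 281.85 → 282.
contrast-panel cast-on: 91 × 33/31 = 96.87 → 97.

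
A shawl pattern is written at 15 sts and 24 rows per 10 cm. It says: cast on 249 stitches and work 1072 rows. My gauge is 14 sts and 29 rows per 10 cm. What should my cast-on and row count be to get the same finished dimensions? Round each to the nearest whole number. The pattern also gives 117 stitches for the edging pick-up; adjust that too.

Cast on 232 stitches; work 1295 rows; edging pick-up 109 stitches.

Stitches: 249 × 14/15 = 232.40 → 232.
Rows: 1072 × 29/24 = 1295.33 → 1295.
edging pick-up: 117 × 14/15 = 109.20 → 109.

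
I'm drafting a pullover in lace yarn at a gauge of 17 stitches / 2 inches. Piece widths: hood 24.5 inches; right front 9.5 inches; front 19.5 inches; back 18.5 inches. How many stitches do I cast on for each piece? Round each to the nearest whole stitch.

hood 208; right front 81; front 166; back 157.

Rate = 17/2 = 8.5 sts per in.
hood: 24.5 × 8.5 = 208.25 → 208.
right front: 9.5 × 8.5 = 80.75 → 81.
front: 19.5 × 8.5 = 165.75 → 166.
back: 18.5 × 8.5 = 157.25 → 157.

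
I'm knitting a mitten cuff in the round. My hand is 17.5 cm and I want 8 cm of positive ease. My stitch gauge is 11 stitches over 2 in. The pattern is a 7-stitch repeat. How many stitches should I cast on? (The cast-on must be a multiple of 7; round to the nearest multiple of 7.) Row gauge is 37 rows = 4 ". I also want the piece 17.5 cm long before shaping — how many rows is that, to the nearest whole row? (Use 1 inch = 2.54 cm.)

Cast on 56 stitches; work 64 rows.

Finished = 17.5 + 8 = 25.5 cm.
25.5 cm × 1/2.54 = 10.04 inches.
11/2 = 5.5 sts per in; 10.04 × 5.5 = 55.22 sts.
Nearest multiple of 7 → 56.
17.5 cm = 6.89 inches; × 9.25 = 63.73 → 64 rows.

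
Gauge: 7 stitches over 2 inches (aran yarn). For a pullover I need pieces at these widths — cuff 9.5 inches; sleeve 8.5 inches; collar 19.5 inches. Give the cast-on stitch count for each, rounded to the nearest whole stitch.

cuff 33; sleeve 30; collar 68.

Rate = 7/2 = 3.5 sts per in.
cuff: 9.5 × 3.5 = 33.25 → 33.
sleeve: 8.5 × 3.5 = 29.75 → 30.
collar: 19.5 × 3.5 = 68.25 → 68.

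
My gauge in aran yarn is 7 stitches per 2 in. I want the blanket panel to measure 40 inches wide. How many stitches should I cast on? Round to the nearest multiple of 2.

7 stitches / 2 in = 3.5 stitches per inch.
40 × 3.5 = 140.00 stitches.

Cast on 140 stitches.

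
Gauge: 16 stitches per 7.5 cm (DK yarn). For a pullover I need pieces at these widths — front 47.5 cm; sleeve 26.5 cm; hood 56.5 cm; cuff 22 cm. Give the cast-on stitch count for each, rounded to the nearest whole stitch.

front 101; sleeve 57; hood 121; cuff 47.

Rate = 16/7.5 = 2.133 sts per cm.
front: 47.5 × 2.133 = 101.33 → 101.
sleeve: 26.5 × 2.133 = 56.53 → 57.
hood: 56.5 × 2.133 = 120.53 → 121.
cuff: 22 × 2.133 = 46.93 → 47.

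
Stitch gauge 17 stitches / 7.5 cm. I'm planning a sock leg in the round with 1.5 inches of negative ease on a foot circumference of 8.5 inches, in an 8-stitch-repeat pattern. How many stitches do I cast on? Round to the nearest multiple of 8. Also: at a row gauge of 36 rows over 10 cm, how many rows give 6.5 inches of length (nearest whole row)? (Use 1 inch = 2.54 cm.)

Finished = 8.5 − 1.5 = 7 inches.
7 inches × 2.54 = 17.78 cm.
17/7.5 = 2.267 sts per cm; 17.78 × 2.267 = 40.30 sts.
Nearest multiple of 8 → 40.
6.5 inches = 16.51 cm; × 3.6 = 59.44 → 59 rows.

Cast on 40 stitches; work 59 rows.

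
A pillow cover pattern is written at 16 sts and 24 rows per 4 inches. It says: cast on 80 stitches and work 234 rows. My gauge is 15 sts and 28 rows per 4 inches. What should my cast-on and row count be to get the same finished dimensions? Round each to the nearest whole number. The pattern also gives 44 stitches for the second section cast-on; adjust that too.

Cast on 75 stitches; work 273 rows; second section cast-on 41 stitches.

Stitches: 80 × 15/16 = 75.00 → 75.
Rows: 234 × 28/24 = 273.00 → 273.
second section cast-on: 44 × 15/16 = 41.25 → 41.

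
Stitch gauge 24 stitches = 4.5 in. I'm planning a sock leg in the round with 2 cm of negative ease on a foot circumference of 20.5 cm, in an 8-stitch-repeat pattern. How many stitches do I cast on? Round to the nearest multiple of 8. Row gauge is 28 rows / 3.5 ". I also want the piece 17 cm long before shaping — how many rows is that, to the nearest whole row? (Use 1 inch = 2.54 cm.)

Finished = 20.5 − 2 = 18.5 cm.
18.5 cm × 1/2.54 = 7.28 inches.
24/4.5 = 5.333 sts per in; 7.28 × 5.333 = 38.85 sts.
Nearest multiple of 8 → 40.
17 cm = 6.69 inches; × 8 = 53.54 → 54 rows.

Cast on 40 stitches; work 54 rows.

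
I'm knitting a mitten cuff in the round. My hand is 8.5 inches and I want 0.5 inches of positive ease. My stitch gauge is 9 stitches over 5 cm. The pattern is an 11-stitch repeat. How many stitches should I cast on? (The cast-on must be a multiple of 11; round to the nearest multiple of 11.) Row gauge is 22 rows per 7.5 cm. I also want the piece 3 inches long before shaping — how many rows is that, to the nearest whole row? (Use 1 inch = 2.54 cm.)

Cast on 44 stitches; work 22 rows.

Finished = 8.5 + 0.5 = 9 inches.
9 inches × 2.54 = 22.86 cm.
9/5 = 1.8 sts per cm; 22.86 × 1.8 = 41.15 sts.
Nearest multiple of 11 → 44.
3 inches = 7.62 cm; × 2.933 = 22.35 → 22 rows.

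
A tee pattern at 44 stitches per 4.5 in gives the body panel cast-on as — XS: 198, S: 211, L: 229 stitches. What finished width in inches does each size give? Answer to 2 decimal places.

XS 20.25 inches; S 21.58 inches; L 23.42 inches.

44/4.5 = 9.778 sts per in.
XS: 198 / 9.778 = 20.250 → 20.25 in.
S: 211 / 9.778 = 21.580 → 21.58 in.
L: 229 / 9.778 = 23.420 → 23.42 in.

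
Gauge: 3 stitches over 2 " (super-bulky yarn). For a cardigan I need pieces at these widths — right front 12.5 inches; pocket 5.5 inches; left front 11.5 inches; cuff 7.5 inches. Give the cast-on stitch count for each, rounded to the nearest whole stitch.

Rate = 3/2 = 1.5 sts per in.
right front: 12.5 × 1.5 = 18.75 → 19.
pocket: 5.5 × 1.5 = 8.25 → 8.
left front: 11.5 × 1.5 = 17.25 → 17.
cuff: 7.5 × 1.5 = 11.25 → 11.

right front 19; pocket 8; left front 17; cuff 11.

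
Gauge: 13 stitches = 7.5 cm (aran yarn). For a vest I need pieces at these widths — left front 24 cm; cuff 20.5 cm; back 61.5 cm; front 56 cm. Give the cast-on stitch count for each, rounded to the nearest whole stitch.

Rate = 13/7.5 = 1.733 sts per cm.
left front: 24 × 1.733 = 41.60 → 42.
cuff: 20.5 × 1.733 = 35.53 → 36.
back: 61.5 × 1.733 = 106.60 → 107.
front: 56 × 1.733 = 97.07 → 97.

left front 42; cuff 36; back 107; front 97.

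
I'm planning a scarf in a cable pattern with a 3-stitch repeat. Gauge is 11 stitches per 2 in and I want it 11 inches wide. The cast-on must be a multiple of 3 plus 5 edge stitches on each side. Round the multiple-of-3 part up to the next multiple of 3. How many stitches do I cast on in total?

CO 61 sts.

11 / 2 = 5.5 sts per inch.
11 × 5.5 = 60.50 sts.
Less 10 edge sts → 50.50 for the repeat.
Next multiple of 3: 51.
Add back 10 edge sts → 61.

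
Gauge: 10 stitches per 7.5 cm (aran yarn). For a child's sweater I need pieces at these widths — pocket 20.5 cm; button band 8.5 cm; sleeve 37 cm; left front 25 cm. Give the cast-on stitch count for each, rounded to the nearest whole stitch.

Rate = 10/7.5 = 1.333 sts per cm.
pocket: 20.5 × 1.333 = 27.33 → 27.
button band: 8.5 × 1.333 = 11.33 → 11.
sleeve: 37 × 1.333 = 49.33 → 49.
left front: 25 × 1.333 = 33.33 → 33.

pocket 27; button band 11; sleeve 49; left front 33.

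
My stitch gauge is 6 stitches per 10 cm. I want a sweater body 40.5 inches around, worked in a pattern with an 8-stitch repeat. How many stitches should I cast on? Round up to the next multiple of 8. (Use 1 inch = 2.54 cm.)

Cast on 64 stitches.

40.5 in = 40.5 × 2.54 = 102.87 cm.
6 / 10 = 0.6 sts/cm.
102.87 × 0.6 = 61.72 sts.
→ 64.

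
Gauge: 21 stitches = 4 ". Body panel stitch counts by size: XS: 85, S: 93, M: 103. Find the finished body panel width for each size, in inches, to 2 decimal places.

XS 16.19 inches; S 17.71 inches; M 19.62 inches.

21/4 = 5.25 sts per in.
XS: 85 / 5.25 = 16.190 → 16.19 in.
S: 93 / 5.25 = 17.714 → 17.71 in.
M: 103 / 5.25 = 19.619 → 19.62 in.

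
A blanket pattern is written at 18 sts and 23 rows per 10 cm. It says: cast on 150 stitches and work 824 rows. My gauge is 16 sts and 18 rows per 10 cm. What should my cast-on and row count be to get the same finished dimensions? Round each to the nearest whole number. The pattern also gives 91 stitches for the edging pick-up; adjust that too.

Stitches: 150 × 16/18 = 133.33 → 133.
Rows: 824 × 18/23 = 644.87 → 645.
edging pick-up: 91 × 16/18 = 80.89 → 81.

Cast on 133 stitches; work 645 rows; edging pick-up 81 stitches.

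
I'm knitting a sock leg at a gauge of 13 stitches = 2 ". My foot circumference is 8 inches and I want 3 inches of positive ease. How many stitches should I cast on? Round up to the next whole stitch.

Cast on 72 stitches.

Finished = 8 + 3 = 11 in.
13 / 2 = 6.5 sts per inch.
11.00 × 6.5 = 71.50 sts.
→ 72 sts.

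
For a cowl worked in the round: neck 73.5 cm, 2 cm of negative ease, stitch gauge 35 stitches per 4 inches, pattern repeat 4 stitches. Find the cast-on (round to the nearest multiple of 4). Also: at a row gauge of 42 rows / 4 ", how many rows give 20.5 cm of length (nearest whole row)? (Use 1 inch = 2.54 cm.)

Finished = 73.5 − 2 = 71.5 cm.
71.5 cm × 1/2.54 = 28.15 inches.
35/4 = 8.75 sts per in; 28.15 × 8.75 = 246.31 sts.
Nearest multiple of 4 → 248.
20.5 cm = 8.07 inches; × 10.5 = 84.74 → 85 rows.

Cast on 248 stitches; work 85 rows.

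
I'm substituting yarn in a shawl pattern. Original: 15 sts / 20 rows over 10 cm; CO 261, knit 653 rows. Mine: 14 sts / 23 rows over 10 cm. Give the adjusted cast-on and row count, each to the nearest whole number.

Cast on 244 stitches; work 751 rows.

Stitches: 261 × 14/15 = 243.60 → 244.
Rows: 653 × 23/20 = 750.95 → 751.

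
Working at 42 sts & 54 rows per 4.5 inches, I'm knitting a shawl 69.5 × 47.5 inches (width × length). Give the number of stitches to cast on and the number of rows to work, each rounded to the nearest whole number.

Cast on 649 stitches and work 570 rows.

Stitch gauge = 42/4.5 = 9.333 sts/in; 69.5 × 9.333 = 648.67 → 649 sts.
Row gauge = 54/4.5 = 12 rows/in; 47.5 × 12 = 570.00 → 570 rows.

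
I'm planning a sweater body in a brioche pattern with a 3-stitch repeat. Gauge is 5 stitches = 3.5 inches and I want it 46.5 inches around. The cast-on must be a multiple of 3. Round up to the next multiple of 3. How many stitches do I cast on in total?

5 / 3.5 = 1.429 sts per inch.
46.5 × 1.429 = 66.43 sts.
Next multiple of 3: 69.

CO 69 sts.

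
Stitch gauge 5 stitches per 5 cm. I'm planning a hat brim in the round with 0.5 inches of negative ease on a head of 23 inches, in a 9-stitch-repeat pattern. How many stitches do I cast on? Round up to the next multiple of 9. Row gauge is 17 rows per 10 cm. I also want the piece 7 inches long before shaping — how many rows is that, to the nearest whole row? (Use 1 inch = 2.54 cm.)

Finished = 23 − 0.5 = 22.5 inches.
22.5 inches × 2.54 = 57.15 cm.
5/5 = 1 sts per cm; 57.15 × 1 = 57.15 sts.
Next multiple of 9 → 63.
7 inches = 17.78 cm; × 1.7 = 30.23 → 30 rows.

Cast on 63 stitches; work 30 rows.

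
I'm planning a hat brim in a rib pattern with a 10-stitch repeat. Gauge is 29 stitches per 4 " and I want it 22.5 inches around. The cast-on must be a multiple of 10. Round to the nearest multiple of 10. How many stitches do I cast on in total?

CO 160 sts.

29 / 4 = 7.25 sts per inch.
22.5 × 7.25 = 163.12 sts.
Nearest multiple of 10: 160.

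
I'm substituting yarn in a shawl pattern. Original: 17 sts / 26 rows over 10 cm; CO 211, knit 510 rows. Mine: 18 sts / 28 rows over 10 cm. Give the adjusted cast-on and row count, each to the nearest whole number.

Stitches: 211 × 18/17 = 223.41 → 223.
Rows: 510 × 28/26 = 549.23 → 549.

Cast on 223 stitches; work 549 rows.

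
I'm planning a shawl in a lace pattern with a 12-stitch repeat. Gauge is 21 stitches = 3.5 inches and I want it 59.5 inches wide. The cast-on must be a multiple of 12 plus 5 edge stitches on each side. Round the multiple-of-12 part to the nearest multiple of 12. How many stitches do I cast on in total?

21 / 3.5 = 6 sts per inch.
59.5 × 6 = 357.00 sts.
Less 10 edge sts → 347.00 for the repeat.
Nearest multiple of 12: 348.
Add back 10 edge sts → 358.

Cast on 358 stitches.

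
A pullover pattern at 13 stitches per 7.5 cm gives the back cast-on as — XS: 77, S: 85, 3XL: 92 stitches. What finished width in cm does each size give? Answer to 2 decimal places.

XS 44.42 cm; S 49.04 cm; 3XL 53.08 cm.

13/7.5 = 1.733 sts per cm.
XS: 77 / 1.733 = 44.423 → 44.42 cm.
S: 85 / 1.733 = 49.038 → 49.04 cm.
3XL: 92 / 1.733 = 53.077 → 53.08 cm.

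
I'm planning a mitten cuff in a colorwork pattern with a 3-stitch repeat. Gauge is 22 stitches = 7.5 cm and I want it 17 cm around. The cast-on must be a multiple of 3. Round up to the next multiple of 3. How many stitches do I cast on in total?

51 stitches.

22 / 7.5 = 2.933 sts per cm.
17 × 2.933 = 49.87 sts.
Next multiple of 3: 51.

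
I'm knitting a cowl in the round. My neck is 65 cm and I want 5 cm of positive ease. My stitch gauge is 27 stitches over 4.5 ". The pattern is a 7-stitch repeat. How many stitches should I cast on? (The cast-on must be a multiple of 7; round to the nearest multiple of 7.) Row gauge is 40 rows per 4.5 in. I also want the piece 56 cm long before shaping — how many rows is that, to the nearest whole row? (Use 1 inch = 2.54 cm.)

Cast on 168 stitches; work 196 rows.

Finished = 65 + 5 = 70 cm.
70 cm × 1/2.54 = 27.56 inches.
27/4.5 = 6 sts per in; 27.56 × 6 = 165.35 sts.
Nearest multiple of 7 → 168.
56 cm = 22.05 inches; × 8.889 = 195.98 → 196 rows.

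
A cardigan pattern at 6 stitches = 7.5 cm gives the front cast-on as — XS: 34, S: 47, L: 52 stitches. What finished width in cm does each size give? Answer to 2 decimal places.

XS 42.50 cm; S 58.75 cm; L 65.00 cm.

6/7.5 = 0.8 sts per cm.
XS: 34 / 0.8 = 42.500 → 42.50 cm.
S: 47 / 0.8 = 58.750 → 58.75 cm.
L: 52 / 0.8 = 65.000 → 65.00 cm.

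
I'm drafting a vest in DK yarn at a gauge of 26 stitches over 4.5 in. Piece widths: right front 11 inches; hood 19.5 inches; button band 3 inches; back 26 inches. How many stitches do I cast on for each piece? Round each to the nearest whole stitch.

Rate = 26/4.5 = 5.778 sts per in.
right front: 11 × 5.778 = 63.56 → 64.
hood: 19.5 × 5.778 = 112.67 → 113.
button band: 3 × 5.778 = 17.33 → 17.
back: 26 × 5.778 = 150.22 → 150.

right front 64; hood 113; button band 17; back 150.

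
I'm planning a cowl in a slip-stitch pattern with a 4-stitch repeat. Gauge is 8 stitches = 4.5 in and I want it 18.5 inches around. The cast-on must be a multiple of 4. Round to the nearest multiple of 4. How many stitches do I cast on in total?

Cast on 32 stitches.

8 / 4.5 = 1.778 sts per inch.
18.5 × 1.778 = 32.89 sts.
Nearest multiple of 4: 32.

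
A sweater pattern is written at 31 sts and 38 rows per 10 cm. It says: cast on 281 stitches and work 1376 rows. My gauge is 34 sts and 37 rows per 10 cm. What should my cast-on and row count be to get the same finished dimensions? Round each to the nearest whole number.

Cast on 308 stitches; work 1340 rows.

Stitches: 281 × 34/31 = 308.19 → 308.
Rows: 1376 × 37/38 = 1339.79 → 1340.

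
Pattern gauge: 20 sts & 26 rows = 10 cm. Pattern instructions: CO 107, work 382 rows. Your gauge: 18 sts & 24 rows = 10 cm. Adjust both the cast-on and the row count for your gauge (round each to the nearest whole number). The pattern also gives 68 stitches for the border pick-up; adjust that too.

Stitches: 107 × 18/20 = 96.30 → 96.
Rows: 382 × 24/26 = 352.62 → 353.
border pick-up: 68 × 18/20 = 61.20 → 61.

Cast on 96 stitches; work 353 rows; border pick-up 61 stitches.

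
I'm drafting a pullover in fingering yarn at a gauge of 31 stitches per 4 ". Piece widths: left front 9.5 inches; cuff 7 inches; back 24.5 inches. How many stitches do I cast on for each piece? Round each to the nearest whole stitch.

left front 74; cuff 54; back 190.

Rate = 31/4 = 7.75 sts per in.
left front: 9.5 × 7.75 = 73.62 → 74.
cuff: 7 × 7.75 = 54.25 → 54.
back: 24.5 × 7.75 = 189.88 → 190.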